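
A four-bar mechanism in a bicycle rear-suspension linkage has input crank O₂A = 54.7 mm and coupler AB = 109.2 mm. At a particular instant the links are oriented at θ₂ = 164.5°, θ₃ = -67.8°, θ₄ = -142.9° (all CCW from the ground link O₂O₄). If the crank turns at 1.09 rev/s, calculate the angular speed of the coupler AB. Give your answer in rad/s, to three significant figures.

2.82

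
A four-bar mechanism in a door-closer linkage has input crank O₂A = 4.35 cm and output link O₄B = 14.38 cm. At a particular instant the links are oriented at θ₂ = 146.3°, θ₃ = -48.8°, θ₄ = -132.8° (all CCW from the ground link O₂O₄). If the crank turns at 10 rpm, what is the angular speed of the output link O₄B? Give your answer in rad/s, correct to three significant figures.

ω₂ = 1.047 rad/s (from 10 rpm).
Differentiating the loop-closure r₂e^{iθ₂}+r₃e^{iθ₃}=r₁+r₄e^{iθ₄} gives r₂ω₂e^{iθ₂}+r₃ω₃e^{iθ₃}=r₄ω₄e^{iθ₄}.
Eliminating the other unknown: ω₄ = r₂ω₂ sin(θ₂−θ₃) / [r₄ sin(θ₄−θ₃)].
Numerator sine = -0.26050; denominator sine = -0.99452.
Result = 0.0435·1.047·(-0.26050) / (0.1438·(-0.99452)) = +0.082977 rad/s; magnitude 0.082977 rad/s.

0.0830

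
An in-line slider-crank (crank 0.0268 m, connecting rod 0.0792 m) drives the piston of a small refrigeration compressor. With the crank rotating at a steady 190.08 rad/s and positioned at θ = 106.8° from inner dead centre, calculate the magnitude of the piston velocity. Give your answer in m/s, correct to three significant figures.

4.37

ω = 190.1 rad/s
For an in-line slider-crank, x = r cosθ + √(L² − r² sin²θ), so v = −rω sinθ·[1 + r cosθ/√(L² − r² sin²θ)].
With r = 0.0268 m, L = 0.0792 m, θ = 106.8°: √(L² − r² sin²θ) = 0.074929 m.
v = −0.0268·190.1·0.95732·[1 + 0.0268·-0.28903/0.074929] = -4.3726 m/s.
|v| = 4.3726 m/s.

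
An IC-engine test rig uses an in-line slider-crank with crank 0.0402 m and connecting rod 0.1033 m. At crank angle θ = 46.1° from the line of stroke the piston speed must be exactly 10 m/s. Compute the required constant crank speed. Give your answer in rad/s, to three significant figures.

269

For an in-line slider-crank, |v_piston| = rω|sinθ|·[1 + r cosθ/√(L² − r² sin²θ)].
With r = 0.0402 m, L = 0.1033 m, θ = 46.1°: the bracketed kinematic factor |dx/dθ| = 0.037109 m.
ω = v/|dx/dθ| = 10/0.037109 = 269.48 rad/s.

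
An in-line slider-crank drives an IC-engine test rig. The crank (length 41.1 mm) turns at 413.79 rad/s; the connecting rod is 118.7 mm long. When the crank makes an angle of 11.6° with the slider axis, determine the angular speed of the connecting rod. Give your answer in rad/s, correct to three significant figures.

141

ω = 413.8 rad/s
The rod makes angle φ with the slider axis where L sinφ = r sinθ; differentiating, L cosφ·φ̇ = r ω cosθ.
L cosφ = √(L² − r² sin²θ) = 0.11841 m.
|ω_rod| = r ω |cosθ| / √(L² − r² sin²θ) = 0.0411·413.8·0.97958/0.11841 = 140.69 rad/s.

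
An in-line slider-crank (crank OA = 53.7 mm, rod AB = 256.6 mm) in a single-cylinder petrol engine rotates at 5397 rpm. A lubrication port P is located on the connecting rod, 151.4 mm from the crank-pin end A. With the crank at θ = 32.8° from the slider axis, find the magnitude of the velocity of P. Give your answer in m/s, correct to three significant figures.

ω = 565.2 rad/s.  Crank-pin speed |V_A| = rω = 30.35 m/s, perpendicular to OA.
Rod angle: sinφ = −(r/L) sinθ ⇒ φ = -6.509°; ω_rod = −rω cosθ/√(L²−r²sin²θ) = -100.06 rad/s.
V_P = V_A + ω_rod × AP, with AP = 0.1514 m along the rod.
Components: V_Px = −rω sinθ − a·ω_rod·sinφ = -18.158 m/s;  V_Py = rω cosθ + a·ω_rod·cosφ = +10.459 m/s.
|V_P| = √(V_Px² + V_Py²) = 20.955 m/s.

21.0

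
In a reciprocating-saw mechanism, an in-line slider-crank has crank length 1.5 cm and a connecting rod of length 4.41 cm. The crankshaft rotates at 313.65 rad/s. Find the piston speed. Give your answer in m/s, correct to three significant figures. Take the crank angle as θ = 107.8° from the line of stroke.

ω = 313.6 rad/s
For an in-line slider-crank, x = r cosθ + √(L² − r² sin²θ), so v = −rω sinθ·[1 + r cosθ/√(L² − r² sin²θ)].
With r = 0.015 m, L = 0.0441 m, θ = 107.8°: √(L² − r² sin²θ) = 0.041723 m.
v = −0.015·313.6·0.95213·[1 + 0.015·-0.30570/0.041723] = -3.9872 m/s.
|v| = 3.9872 m/s.

3.99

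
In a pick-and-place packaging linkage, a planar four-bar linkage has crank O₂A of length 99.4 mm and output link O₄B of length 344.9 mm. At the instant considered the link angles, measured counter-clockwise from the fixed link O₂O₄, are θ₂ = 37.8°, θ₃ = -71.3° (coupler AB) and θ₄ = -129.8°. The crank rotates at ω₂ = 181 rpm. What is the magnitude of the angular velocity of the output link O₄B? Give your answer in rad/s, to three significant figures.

ω₂ = 18.95 rad/s (from 181 rpm).
Differentiating the loop-closure r₂e^{iθ₂}+r₃e^{iθ₃}=r₁+r₄e^{iθ₄} gives r₂ω₂e^{iθ₂}+r₃ω₃e^{iθ₃}=r₄ω₄e^{iθ₄}.
Eliminating the other unknown: ω₄ = r₂ω₂ sin(θ₂−θ₃) / [r₄ sin(θ₄−θ₃)].
Numerator sine = +0.94495; denominator sine = -0.85264.
Result = 0.0994·18.95·(+0.94495) / (0.3449·(-0.85264)) = -6.054 rad/s; magnitude 6.054 rad/s.

6.05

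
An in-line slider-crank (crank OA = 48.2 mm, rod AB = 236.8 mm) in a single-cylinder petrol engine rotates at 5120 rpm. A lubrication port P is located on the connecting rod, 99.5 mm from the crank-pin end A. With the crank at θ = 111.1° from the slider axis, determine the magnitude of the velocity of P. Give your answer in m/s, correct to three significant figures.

ω = 536.2 rad/s.  Crank-pin speed |V_A| = rω = 25.843 m/s, perpendicular to OA.
Rod angle: sinφ = −(r/L) sinθ ⇒ φ = -10.947°; ω_rod = −rω cosθ/√(L²−r²sin²θ) = +40.016 rad/s.
V_P = V_A + ω_rod × AP, with AP = 0.0995 m along the rod.
Components: V_Px = −rω sinθ − a·ω_rod·sinφ = -23.354 m/s;  V_Py = rω cosθ + a·ω_rod·cosφ = -5.3943 m/s.
|V_P| = √(V_Px² + V_Py²) = 23.969 m/s.

24.0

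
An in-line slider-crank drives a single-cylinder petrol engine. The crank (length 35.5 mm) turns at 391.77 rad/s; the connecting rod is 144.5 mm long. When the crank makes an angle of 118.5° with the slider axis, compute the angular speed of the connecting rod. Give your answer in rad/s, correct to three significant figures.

ω = 391.8 rad/s
The rod makes angle φ with the slider axis where L sinφ = r sinθ; differentiating, L cosφ·φ̇ = r ω cosθ.
L cosφ = √(L² − r² sin²θ) = 0.14109 m.
|ω_rod| = r ω |cosθ| / √(L² − r² sin²θ) = 0.0355·391.8·0.47716/0.14109 = 47.035 rad/s.

47.0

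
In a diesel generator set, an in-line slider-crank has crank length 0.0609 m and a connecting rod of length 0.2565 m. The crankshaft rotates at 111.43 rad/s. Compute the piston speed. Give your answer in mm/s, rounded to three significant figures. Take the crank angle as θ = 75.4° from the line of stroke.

ω = 111.4 rad/s
For an in-line slider-crank, x = r cosθ + √(L² − r² sin²θ), so v = −rω sinθ·[1 + r cosθ/√(L² − r² sin²θ)].
With r = 0.0609 m, L = 0.2565 m, θ = 75.4°: √(L² − r² sin²θ) = 0.24964 m.
v = −0.0609·111.4·0.96771·[1 + 0.0609·0.25207/0.24964] = -6.9708 m/s.
|v| = 6.9708 m/s = 6970.8 mm/s.

6970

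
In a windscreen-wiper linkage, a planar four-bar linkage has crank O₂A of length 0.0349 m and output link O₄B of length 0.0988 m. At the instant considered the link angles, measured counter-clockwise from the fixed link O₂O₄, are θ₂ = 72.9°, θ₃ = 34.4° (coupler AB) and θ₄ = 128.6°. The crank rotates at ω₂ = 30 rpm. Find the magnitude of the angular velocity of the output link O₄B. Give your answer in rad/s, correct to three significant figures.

ω₂ = 3.142 rad/s (from 30 rpm).
Differentiating the loop-closure r₂e^{iθ₂}+r₃e^{iθ₃}=r₁+r₄e^{iθ₄} gives r₂ω₂e^{iθ₂}+r₃ω₃e^{iθ₃}=r₄ω₄e^{iθ₄}.
Eliminating the other unknown: ω₄ = r₂ω₂ sin(θ₂−θ₃) / [r₄ sin(θ₄−θ₃)].
Numerator sine = +0.62251; denominator sine = +0.99731.
Result = 0.0349·3.142·(+0.62251) / (0.0988·(+0.99731)) = +0.69269 rad/s; magnitude 0.69269 rad/s.

0.693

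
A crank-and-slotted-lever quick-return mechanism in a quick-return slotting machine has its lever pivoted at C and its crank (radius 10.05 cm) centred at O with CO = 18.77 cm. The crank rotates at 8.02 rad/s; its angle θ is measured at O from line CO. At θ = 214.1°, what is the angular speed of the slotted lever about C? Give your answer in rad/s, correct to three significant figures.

ω = 8.02 rad/s
Crank pin A relative to C: A = (d + r cosθ, r sinθ); lever angle φ = atan2(r sinθ, d + r cosθ).
Differentiating tanφ: φ̇ = rω(d cosθ + r)/(d² + r² + 2dr cosθ).
d² + r² + 2dr cosθ = |CA|² = 0.0140907 m²;  d cosθ + r = -0.054927 m.
|ω_lever| = |0.1005·8.02·-0.054927| / 0.0140907 = 3.1419 rad/s.

3.14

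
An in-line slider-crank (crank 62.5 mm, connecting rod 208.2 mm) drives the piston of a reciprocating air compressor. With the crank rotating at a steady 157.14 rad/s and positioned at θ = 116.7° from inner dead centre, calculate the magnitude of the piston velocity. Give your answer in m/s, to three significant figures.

ω = 157.1 rad/s
For an in-line slider-crank, x = r cosθ + √(L² − r² sin²θ), so v = −rω sinθ·[1 + r cosθ/√(L² − r² sin²θ)].
With r = 0.0625 m, L = 0.2082 m, θ = 116.7°: √(L² − r² sin²θ) = 0.20057 m.
v = −0.0625·157.1·0.89337·[1 + 0.0625·-0.44932/0.20057] = -7.5456 m/s.
|v| = 7.5456 m/s.

7.55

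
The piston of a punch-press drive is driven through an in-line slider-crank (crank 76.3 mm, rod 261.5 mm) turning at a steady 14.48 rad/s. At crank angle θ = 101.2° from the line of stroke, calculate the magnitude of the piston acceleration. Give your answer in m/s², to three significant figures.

ω = 14.48 rad/s
x(θ) = r cosθ + √(L² − r² sin²θ); with ω constant, a = ω²·d²x/dθ².
d²x/dθ² = −r cosθ − r²(cos2θ)/√u − r⁴ sin²2θ/(4u^{3/2}),  u = L² − r² sin²θ = 0.0627802 m².
Substituting r = 0.0763 m, L = 0.2615 m, θ = 101.2°: d²x/dθ² = +0.036223 m.
a = ω²·d²x/dθ² = (14.48)²·(+0.036223) = +7.595 m/s²;  |a| = 7.595 m/s².

7.59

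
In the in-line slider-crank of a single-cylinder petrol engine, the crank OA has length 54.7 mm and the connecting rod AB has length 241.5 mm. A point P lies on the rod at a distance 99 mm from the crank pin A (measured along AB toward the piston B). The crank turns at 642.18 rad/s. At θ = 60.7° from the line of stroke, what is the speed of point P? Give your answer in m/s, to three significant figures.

33.6

ω = 642.2 rad/s.  Crank-pin speed |V_A| = rω = 35.127 m/s, perpendicular to OA.
Rod angle: sinφ = −(r/L) sinθ ⇒ φ = -11.392°; ω_rod = −rω cosθ/√(L²−r²sin²θ) = -72.613 rad/s.
V_P = V_A + ω_rod × AP, with AP = 0.099 m along the rod.
Components: V_Px = −rω sinθ − a·ω_rod·sinφ = -32.053 m/s;  V_Py = rω cosθ + a·ω_rod·cosφ = +10.144 m/s.
|V_P| = √(V_Px² + V_Py²) = 33.62 m/s.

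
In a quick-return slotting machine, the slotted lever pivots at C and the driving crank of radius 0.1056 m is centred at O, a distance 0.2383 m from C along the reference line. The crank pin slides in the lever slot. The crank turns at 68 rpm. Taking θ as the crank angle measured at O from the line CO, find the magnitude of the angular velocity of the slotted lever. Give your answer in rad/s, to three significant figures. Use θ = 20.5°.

2.15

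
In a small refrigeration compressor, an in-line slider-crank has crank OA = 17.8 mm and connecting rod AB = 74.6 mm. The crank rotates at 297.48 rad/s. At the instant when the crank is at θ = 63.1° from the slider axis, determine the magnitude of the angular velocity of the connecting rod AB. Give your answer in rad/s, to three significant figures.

32.9

ω = 297.5 rad/s
The rod makes angle φ with the slider axis where L sinφ = r sinθ; differentiating, L cosφ·φ̇ = r ω cosθ.
L cosφ = √(L² − r² sin²θ) = 0.072892 m.
|ω_rod| = r ω |cosθ| / √(L² − r² sin²θ) = 0.0178·297.5·0.45243/0.072892 = 32.867 rad/s.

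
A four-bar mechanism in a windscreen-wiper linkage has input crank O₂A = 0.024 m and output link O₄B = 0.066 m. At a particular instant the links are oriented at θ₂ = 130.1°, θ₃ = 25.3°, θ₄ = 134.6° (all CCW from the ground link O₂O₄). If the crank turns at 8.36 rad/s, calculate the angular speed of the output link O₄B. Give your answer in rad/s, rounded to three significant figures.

ω₂ = 8.36 rad/s
Differentiating the loop-closure r₂e^{iθ₂}+r₃e^{iθ₃}=r₁+r₄e^{iθ₄} gives r₂ω₂e^{iθ₂}+r₃ω₃e^{iθ₃}=r₄ω₄e^{iθ₄}.
Eliminating the other unknown: ω₄ = r₂ω₂ sin(θ₂−θ₃) / [r₄ sin(θ₄−θ₃)].
Numerator sine = +0.96682; denominator sine = +0.94380.
Result = 0.024·8.36·(+0.96682) / (0.066·(+0.94380)) = +3.1142 rad/s; magnitude 3.1142 rad/s.

3.11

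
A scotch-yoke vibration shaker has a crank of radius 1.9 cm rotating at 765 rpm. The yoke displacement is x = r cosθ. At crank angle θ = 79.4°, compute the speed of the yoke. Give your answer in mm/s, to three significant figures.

1500

ω = 80.11 rad/s (from 765 rpm).
x = r cosθ ⇒ ẋ = −rω sinθ.
|v| = rω|sinθ| = 0.019·80.11·|sin 79.4°| = 1.4961 m/s = 1496.1 mm/s.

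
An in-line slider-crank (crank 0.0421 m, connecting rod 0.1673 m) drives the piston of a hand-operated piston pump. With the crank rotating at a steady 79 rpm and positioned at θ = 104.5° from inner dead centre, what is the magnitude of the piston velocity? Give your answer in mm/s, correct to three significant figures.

315

ω = 2π·79/60 = 8.273 rad/s
For an in-line slider-crank, x = r cosθ + √(L² − r² sin²θ), so v = −rω sinθ·[1 + r cosθ/√(L² − r² sin²θ)].
With r = 0.0421 m, L = 0.1673 m, θ = 104.5°: √(L² − r² sin²θ) = 0.16226 m.
v = −0.0421·8.273·0.96815·[1 + 0.0421·-0.25038/0.16226] = -0.31529 m/s.
|v| = 0.31529 m/s = 315.29 mm/s.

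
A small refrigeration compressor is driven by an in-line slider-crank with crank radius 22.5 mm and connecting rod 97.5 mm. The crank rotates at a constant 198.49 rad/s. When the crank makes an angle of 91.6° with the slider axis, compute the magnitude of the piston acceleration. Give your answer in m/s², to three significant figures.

235

ω = 198.5 rad/s
x(θ) = r cosθ + √(L² − r² sin²θ); with ω constant, a = ω²·d²x/dθ².
d²x/dθ² = −r cosθ − r²(cos2θ)/√u − r⁴ sin²2θ/(4u^{3/2}),  u = L² − r² sin²θ = 0.00900039 m².
Substituting r = 0.0225 m, L = 0.0975 m, θ = 91.6°: d²x/dθ² = +0.0059559 m.
a = ω²·d²x/dθ² = (198.5)²·(+0.0059559) = +234.65 m/s²;  |a| = 234.65 m/s².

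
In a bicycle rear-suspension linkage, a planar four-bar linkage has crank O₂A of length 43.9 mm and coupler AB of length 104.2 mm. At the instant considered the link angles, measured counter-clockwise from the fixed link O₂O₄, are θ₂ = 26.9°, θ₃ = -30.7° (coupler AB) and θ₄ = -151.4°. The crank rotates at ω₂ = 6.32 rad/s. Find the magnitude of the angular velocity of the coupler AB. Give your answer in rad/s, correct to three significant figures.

ω₂ = 6.32 rad/s
Differentiating the loop-closure r₂e^{iθ₂}+r₃e^{iθ₃}=r₁+r₄e^{iθ₄} gives r₂ω₂e^{iθ₂}+r₃ω₃e^{iθ₃}=r₄ω₄e^{iθ₄}.
Eliminating the other unknown: ω₃ = r₂ω₂ sin(θ₄−θ₂) / [r₃ sin(θ₃−θ₄)].
Numerator sine = -0.02967; denominator sine = +0.85985.
Result = 0.0439·6.32·(-0.02967) / (0.1042·(+0.85985)) = -0.091866 rad/s; magnitude 0.091866 rad/s.

0.0919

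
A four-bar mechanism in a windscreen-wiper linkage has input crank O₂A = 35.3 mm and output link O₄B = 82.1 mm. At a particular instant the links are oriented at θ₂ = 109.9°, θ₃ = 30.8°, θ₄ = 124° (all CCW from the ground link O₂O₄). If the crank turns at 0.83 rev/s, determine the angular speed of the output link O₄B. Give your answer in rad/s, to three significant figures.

ω₂ = 5.215 rad/s (from 0.83 rev/s).
Differentiating the loop-closure r₂e^{iθ₂}+r₃e^{iθ₃}=r₁+r₄e^{iθ₄} gives r₂ω₂e^{iθ₂}+r₃ω₃e^{iθ₃}=r₄ω₄e^{iθ₄}.
Eliminating the other unknown: ω₄ = r₂ω₂ sin(θ₂−θ₃) / [r₄ sin(θ₄−θ₃)].
Numerator sine = +0.98196; denominator sine = +0.99844.
Result = 0.0353·5.215·(+0.98196) / (0.0821·(+0.99844)) = +2.2053 rad/s; magnitude 2.2053 rad/s.

2.21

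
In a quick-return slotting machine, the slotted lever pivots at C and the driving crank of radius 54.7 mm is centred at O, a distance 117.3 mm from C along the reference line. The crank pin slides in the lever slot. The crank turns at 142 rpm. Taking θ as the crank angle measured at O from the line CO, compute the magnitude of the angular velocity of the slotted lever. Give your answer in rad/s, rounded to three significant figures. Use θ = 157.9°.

9.03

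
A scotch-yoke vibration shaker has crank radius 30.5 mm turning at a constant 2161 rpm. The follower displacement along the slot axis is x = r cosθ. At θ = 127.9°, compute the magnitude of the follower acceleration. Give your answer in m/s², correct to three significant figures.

959

ω = 226.3 rad/s (from 2161 rpm).
x = r cosθ ⇒ ẍ = −rω² cosθ (ω constant).
|a| = rω²|cosθ| = 0.0305·(226.3)²·|cos 127.9°| = 959.48 m/s².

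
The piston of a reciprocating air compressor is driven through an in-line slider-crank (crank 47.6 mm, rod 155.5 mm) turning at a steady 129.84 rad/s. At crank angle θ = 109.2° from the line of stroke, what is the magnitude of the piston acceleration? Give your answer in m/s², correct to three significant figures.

462

ω = 129.8 rad/s
x(θ) = r cosθ + √(L² − r² sin²θ); with ω constant, a = ω²·d²x/dθ².
d²x/dθ² = −r cosθ − r²(cos2θ)/√u − r⁴ sin²2θ/(4u^{3/2}),  u = L² − r² sin²θ = 0.0221595 m².
Substituting r = 0.0476 m, L = 0.1555 m, θ = 109.2°: d²x/dθ² = +0.027432 m.
a = ω²·d²x/dθ² = (129.8)²·(+0.027432) = +462.46 m/s²;  |a| = 462.46 m/s².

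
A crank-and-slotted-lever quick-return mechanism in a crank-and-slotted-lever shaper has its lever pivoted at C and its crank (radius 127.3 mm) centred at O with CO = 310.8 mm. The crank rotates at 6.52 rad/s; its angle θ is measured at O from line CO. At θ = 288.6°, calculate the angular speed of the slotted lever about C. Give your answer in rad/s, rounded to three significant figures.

ω = 6.52 rad/s
Crank pin A relative to C: A = (d + r cosθ, r sinθ); lever angle φ = atan2(r sinθ, d + r cosθ).
Differentiating tanφ: φ̇ = rω(d cosθ + r)/(d² + r² + 2dr cosθ).
d² + r² + 2dr cosθ = |CA|² = 0.138041 m²;  d cosθ + r = +0.22643 m.
|ω_lever| = |0.1273·6.52·+0.22643| / 0.138041 = 1.3615 rad/s.

1.36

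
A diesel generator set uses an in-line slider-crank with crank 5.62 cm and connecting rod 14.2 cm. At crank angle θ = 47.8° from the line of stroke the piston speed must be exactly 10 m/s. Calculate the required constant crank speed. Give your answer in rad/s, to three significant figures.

For an in-line slider-crank, |v_piston| = rω|sinθ|·[1 + r cosθ/√(L² − r² sin²θ)].
With r = 0.0562 m, L = 0.142 m, θ = 47.8°: the bracketed kinematic factor |dx/dθ| = 0.05321 m.
ω = v/|dx/dθ| = 10/0.05321 = 187.93 rad/s.

188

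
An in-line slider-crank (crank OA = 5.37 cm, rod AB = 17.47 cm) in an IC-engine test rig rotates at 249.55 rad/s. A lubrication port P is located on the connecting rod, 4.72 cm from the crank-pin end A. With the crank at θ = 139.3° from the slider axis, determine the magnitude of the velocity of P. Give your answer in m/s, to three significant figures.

ω = 249.6 rad/s.  Crank-pin speed |V_A| = rω = 13.401 m/s, perpendicular to OA.
Rod angle: sinφ = −(r/L) sinθ ⇒ φ = -11.563°; ω_rod = −rω cosθ/√(L²−r²sin²θ) = +59.359 rad/s.
V_P = V_A + ω_rod × AP, with AP = 0.0472 m along the rod.
Components: V_Px = −rω sinθ − a·ω_rod·sinφ = -8.1771 m/s;  V_Py = rω cosθ + a·ω_rod·cosφ = -7.4147 m/s.
|V_P| = √(V_Px² + V_Py²) = 11.038 m/s.

11.0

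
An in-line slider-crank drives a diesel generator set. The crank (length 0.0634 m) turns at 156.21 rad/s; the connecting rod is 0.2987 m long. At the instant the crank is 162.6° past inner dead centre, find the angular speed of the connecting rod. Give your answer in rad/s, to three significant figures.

31.7

ω = 156.2 rad/s
The rod makes angle φ with the slider axis where L sinφ = r sinθ; differentiating, L cosφ·φ̇ = r ω cosθ.
L cosφ = √(L² − r² sin²θ) = 0.2981 m.
|ω_rod| = r ω |cosθ| / √(L² − r² sin²θ) = 0.0634·156.2·0.95424/0.2981 = 31.703 rad/s.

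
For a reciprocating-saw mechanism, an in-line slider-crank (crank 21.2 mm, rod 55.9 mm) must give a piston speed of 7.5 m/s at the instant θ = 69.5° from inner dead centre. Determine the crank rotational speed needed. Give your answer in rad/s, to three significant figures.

331

For an in-line slider-crank, |v_piston| = rω|sinθ|·[1 + r cosθ/√(L² − r² sin²θ)].
With r = 0.0212 m, L = 0.0559 m, θ = 69.5°: the bracketed kinematic factor |dx/dθ| = 0.022679 m.
ω = v/|dx/dθ| = 7.5/0.022679 = 330.7 rad/s.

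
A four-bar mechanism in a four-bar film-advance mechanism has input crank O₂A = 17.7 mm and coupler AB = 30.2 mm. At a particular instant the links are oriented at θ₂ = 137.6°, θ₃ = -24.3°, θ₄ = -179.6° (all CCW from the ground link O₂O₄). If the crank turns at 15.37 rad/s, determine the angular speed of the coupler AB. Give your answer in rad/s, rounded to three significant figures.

14.6

ω₂ = 15.37 rad/s
Differentiating the loop-closure r₂e^{iθ₂}+r₃e^{iθ₃}=r₁+r₄e^{iθ₄} gives r₂ω₂e^{iθ₂}+r₃ω₃e^{iθ₃}=r₄ω₄e^{iθ₄}.
Eliminating the other unknown: ω₃ = r₂ω₂ sin(θ₄−θ₂) / [r₃ sin(θ₃−θ₄)].
Numerator sine = +0.67944; denominator sine = +0.41787.
Result = 0.0177·15.37·(+0.67944) / (0.0302·(+0.41787)) = +14.647 rad/s; magnitude 14.647 rad/s.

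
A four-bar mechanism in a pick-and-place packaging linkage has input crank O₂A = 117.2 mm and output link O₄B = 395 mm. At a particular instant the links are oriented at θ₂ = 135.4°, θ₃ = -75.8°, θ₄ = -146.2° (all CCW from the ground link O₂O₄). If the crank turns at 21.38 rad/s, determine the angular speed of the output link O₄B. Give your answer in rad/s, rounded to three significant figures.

ω₂ = 21.38 rad/s
Differentiating the loop-closure r₂e^{iθ₂}+r₃e^{iθ₃}=r₁+r₄e^{iθ₄} gives r₂ω₂e^{iθ₂}+r₃ω₃e^{iθ₃}=r₄ω₄e^{iθ₄}.
Eliminating the other unknown: ω₄ = r₂ω₂ sin(θ₂−θ₃) / [r₄ sin(θ₄−θ₃)].
Numerator sine = -0.51803; denominator sine = -0.94206.
Result = 0.1172·21.38·(-0.51803) / (0.395·(-0.94206)) = +3.4883 rad/s; magnitude 3.4883 rad/s.

3.49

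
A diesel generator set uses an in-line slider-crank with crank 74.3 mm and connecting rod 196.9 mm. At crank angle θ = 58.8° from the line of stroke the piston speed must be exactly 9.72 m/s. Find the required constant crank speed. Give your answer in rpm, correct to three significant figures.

For an in-line slider-crank, |v_piston| = rω|sinθ|·[1 + r cosθ/√(L² − r² sin²θ)].
With r = 0.0743 m, L = 0.1969 m, θ = 58.8°: the bracketed kinematic factor |dx/dθ| = 0.076679 m.
ω = v/|dx/dθ| = 9.72/0.076679 = 126.76 rad/s.
N = 60ω/(2π) = 1210.5 rpm.

1210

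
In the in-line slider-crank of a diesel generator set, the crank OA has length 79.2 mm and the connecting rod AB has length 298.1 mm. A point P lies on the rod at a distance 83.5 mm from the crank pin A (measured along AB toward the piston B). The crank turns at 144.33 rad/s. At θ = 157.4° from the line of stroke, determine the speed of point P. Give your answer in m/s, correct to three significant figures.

8.63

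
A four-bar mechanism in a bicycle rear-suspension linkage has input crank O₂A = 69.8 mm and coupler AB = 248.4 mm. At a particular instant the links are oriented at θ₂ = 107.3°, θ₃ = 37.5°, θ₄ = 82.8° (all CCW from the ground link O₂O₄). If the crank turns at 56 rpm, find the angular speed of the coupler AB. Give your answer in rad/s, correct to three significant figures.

ω₂ = 5.864 rad/s (from 56 rpm).
Differentiating the loop-closure r₂e^{iθ₂}+r₃e^{iθ₃}=r₁+r₄e^{iθ₄} gives r₂ω₂e^{iθ₂}+r₃ω₃e^{iθ₃}=r₄ω₄e^{iθ₄}.
Eliminating the other unknown: ω₃ = r₂ω₂ sin(θ₄−θ₂) / [r₃ sin(θ₃−θ₄)].
Numerator sine = -0.41469; denominator sine = -0.71080.
Result = 0.0698·5.864·(-0.41469) / (0.2484·(-0.71080)) = +0.96139 rad/s; magnitude 0.96139 rad/s.

0.961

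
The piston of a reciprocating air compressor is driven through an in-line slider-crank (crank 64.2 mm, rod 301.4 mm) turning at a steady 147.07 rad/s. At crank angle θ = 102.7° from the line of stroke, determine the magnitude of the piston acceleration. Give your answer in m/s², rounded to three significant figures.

578

ω = 147.1 rad/s
x(θ) = r cosθ + √(L² − r² sin²θ); with ω constant, a = ω²·d²x/dθ².
d²x/dθ² = −r cosθ − r²(cos2θ)/√u − r⁴ sin²2θ/(4u^{3/2}),  u = L² − r² sin²θ = 0.0869195 m².
Substituting r = 0.0642 m, L = 0.3014 m, θ = 102.7°: d²x/dθ² = +0.026712 m.
a = ω²·d²x/dθ² = (147.1)²·(+0.026712) = +577.78 m/s²;  |a| = 577.78 m/s².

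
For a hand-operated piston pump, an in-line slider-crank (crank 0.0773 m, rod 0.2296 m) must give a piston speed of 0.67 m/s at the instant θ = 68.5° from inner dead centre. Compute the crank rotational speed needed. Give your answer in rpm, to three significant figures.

78.7

For an in-line slider-crank, |v_piston| = rω|sinθ|·[1 + r cosθ/√(L² − r² sin²θ)].
With r = 0.0773 m, L = 0.2296 m, θ = 68.5°: the bracketed kinematic factor |dx/dθ| = 0.081266 m.
ω = v/|dx/dθ| = 0.67/0.081266 = 8.2445 rad/s.
N = 60ω/(2π) = 78.729 rpm.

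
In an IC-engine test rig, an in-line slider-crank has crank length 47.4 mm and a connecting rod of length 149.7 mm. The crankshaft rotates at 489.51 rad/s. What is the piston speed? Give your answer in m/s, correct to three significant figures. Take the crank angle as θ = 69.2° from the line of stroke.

24.2

ω = 489.5 rad/s
For an in-line slider-crank, x = r cosθ + √(L² − r² sin²θ), so v = −rω sinθ·[1 + r cosθ/√(L² − r² sin²θ)].
With r = 0.0474 m, L = 0.1497 m, θ = 69.2°: √(L² − r² sin²θ) = 0.14299 m.
v = −0.0474·489.5·0.93483·[1 + 0.0474·0.35511/0.14299] = -24.244 m/s.
|v| = 24.244 m/s.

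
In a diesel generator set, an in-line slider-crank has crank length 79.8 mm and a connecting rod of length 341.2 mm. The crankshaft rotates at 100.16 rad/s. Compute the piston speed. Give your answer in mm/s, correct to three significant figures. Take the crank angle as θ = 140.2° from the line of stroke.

ω = 100.2 rad/s
For an in-line slider-crank, x = r cosθ + √(L² − r² sin²θ), so v = −rω sinθ·[1 + r cosθ/√(L² − r² sin²θ)].
With r = 0.0798 m, L = 0.3412 m, θ = 140.2°: √(L² − r² sin²θ) = 0.33735 m.
v = −0.0798·100.2·0.64011·[1 + 0.0798·-0.76828/0.33735] = -4.1864 m/s.
|v| = 4.1864 m/s = 4186.4 mm/s.

4190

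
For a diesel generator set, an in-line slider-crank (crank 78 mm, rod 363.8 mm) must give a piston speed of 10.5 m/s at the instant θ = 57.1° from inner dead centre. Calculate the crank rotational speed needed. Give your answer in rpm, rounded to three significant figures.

For an in-line slider-crank, |v_piston| = rω|sinθ|·[1 + r cosθ/√(L² − r² sin²θ)].
With r = 0.078 m, L = 0.3638 m, θ = 57.1°: the bracketed kinematic factor |dx/dθ| = 0.073244 m.
ω = v/|dx/dθ| = 10.5/0.073244 = 143.36 rad/s.
N = 60ω/(2π) = 1369 rpm.

1370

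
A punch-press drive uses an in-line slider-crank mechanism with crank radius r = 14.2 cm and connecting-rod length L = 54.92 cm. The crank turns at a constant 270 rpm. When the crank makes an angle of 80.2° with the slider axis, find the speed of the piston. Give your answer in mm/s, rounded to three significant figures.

4140

ω = 2π·270/60 = 28.27 rad/s
For an in-line slider-crank, x = r cosθ + √(L² − r² sin²θ), so v = −rω sinθ·[1 + r cosθ/√(L² − r² sin²θ)].
With r = 0.142 m, L = 0.5492 m, θ = 80.2°: √(L² − r² sin²θ) = 0.53108 m.
v = −0.142·28.27·0.98541·[1 + 0.142·0.17021/0.53108] = -4.1364 m/s.
|v| = 4.1364 m/s = 4136.4 mm/s.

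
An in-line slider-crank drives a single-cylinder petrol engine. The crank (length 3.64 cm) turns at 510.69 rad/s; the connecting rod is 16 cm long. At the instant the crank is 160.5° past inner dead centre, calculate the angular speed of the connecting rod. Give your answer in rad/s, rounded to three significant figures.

110

ω = 510.7 rad/s
The rod makes angle φ with the slider axis where L sinφ = r sinθ; differentiating, L cosφ·φ̇ = r ω cosθ.
L cosφ = √(L² − r² sin²θ) = 0.15954 m.
|ω_rod| = r ω |cosθ| / √(L² − r² sin²θ) = 0.0364·510.7·0.94264/0.15954 = 109.84 rad/s.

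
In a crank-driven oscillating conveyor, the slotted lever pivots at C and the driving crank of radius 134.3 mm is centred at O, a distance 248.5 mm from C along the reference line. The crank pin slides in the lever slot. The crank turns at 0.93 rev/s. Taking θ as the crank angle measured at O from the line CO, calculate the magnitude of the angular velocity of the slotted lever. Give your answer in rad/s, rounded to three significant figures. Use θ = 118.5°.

0.257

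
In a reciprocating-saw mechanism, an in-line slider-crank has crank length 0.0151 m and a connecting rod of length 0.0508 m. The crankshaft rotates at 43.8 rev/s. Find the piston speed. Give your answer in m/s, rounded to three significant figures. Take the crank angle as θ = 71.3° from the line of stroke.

ω = 2π·43.8 = 275.2 rad/s
For an in-line slider-crank, x = r cosθ + √(L² − r² sin²θ), so v = −rω sinθ·[1 + r cosθ/√(L² − r² sin²θ)].
With r = 0.0151 m, L = 0.0508 m, θ = 71.3°: √(L² − r² sin²θ) = 0.048745 m.
v = −0.0151·275.2·0.94721·[1 + 0.0151·0.32061/0.048745] = -4.3271 m/s.
|v| = 4.3271 m/s.

4.33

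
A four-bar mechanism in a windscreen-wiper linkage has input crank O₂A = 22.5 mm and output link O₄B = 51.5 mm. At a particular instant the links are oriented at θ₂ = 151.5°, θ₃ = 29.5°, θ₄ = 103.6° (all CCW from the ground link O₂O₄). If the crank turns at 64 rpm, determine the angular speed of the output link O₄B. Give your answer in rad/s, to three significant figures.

2.58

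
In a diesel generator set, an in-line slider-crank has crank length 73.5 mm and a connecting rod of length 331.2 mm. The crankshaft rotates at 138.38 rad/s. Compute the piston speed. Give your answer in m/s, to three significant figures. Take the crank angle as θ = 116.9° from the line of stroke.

8.14

ω = 138.4 rad/s
For an in-line slider-crank, x = r cosθ + √(L² − r² sin²θ), so v = −rω sinθ·[1 + r cosθ/√(L² − r² sin²θ)].
With r = 0.0735 m, L = 0.3312 m, θ = 116.9°: √(L² − r² sin²θ) = 0.32465 m.
v = −0.0735·138.4·0.89180·[1 + 0.0735·-0.45243/0.32465] = -8.1413 m/s.
|v| = 8.1413 m/s.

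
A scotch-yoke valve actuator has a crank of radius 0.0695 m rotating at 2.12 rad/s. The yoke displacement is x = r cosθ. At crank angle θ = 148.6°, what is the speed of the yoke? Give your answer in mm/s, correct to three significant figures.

76.8

ω = 2.12 rad/s
x = r cosθ ⇒ ẋ = −rω sinθ.
|v| = rω|sinθ| = 0.0695·2.12·|sin 148.6°| = 0.076766 m/s = 76.766 mm/s.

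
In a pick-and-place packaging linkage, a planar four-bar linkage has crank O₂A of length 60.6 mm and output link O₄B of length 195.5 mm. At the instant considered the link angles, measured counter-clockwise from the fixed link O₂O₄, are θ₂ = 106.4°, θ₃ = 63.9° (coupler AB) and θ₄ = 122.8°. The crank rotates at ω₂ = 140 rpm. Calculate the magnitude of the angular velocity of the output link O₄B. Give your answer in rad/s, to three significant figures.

3.59

ω₂ = 14.66 rad/s (from 140 rpm).
Differentiating the loop-closure r₂e^{iθ₂}+r₃e^{iθ₃}=r₁+r₄e^{iθ₄} gives r₂ω₂e^{iθ₂}+r₃ω₃e^{iθ₃}=r₄ω₄e^{iθ₄}.
Eliminating the other unknown: ω₄ = r₂ω₂ sin(θ₂−θ₃) / [r₄ sin(θ₄−θ₃)].
Numerator sine = +0.67559; denominator sine = +0.85627.
Result = 0.0606·14.66·(+0.67559) / (0.1955·(+0.85627)) = +3.5856 rad/s; magnitude 3.5856 rad/s.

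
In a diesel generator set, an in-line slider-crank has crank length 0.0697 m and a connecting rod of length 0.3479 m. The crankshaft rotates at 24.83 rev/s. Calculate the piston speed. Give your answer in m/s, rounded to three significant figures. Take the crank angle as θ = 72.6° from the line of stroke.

11.0

ω = 2π·24.8 = 156 rad/s
For an in-line slider-crank, x = r cosθ + √(L² − r² sin²θ), so v = −rω sinθ·[1 + r cosθ/√(L² − r² sin²θ)].
With r = 0.0697 m, L = 0.3479 m, θ = 72.6°: √(L² − r² sin²θ) = 0.34148 m.
v = −0.0697·156·0.95424·[1 + 0.0697·0.29904/0.34148] = -11.01 m/s.
|v| = 11.01 m/s.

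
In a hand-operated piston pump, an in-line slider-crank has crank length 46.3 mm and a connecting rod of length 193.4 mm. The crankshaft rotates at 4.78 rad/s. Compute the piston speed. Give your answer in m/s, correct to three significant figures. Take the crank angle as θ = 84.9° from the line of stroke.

ω = 4.78 rad/s
For an in-line slider-crank, x = r cosθ + √(L² − r² sin²θ), so v = −rω sinθ·[1 + r cosθ/√(L² − r² sin²θ)].
With r = 0.0463 m, L = 0.1934 m, θ = 84.9°: √(L² − r² sin²θ) = 0.18782 m.
v = −0.0463·4.78·0.99604·[1 + 0.0463·0.08889/0.18782] = -0.22527 m/s.
|v| = 0.22527 m/s.

0.225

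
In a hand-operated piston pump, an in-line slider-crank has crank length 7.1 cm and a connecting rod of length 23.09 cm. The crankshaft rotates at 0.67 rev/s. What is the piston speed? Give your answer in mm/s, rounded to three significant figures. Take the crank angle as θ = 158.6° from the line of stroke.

77.6

ω = 2π·0.67 = 4.21 rad/s
For an in-line slider-crank, x = r cosθ + √(L² − r² sin²θ), so v = −rω sinθ·[1 + r cosθ/√(L² − r² sin²θ)].
With r = 0.071 m, L = 0.2309 m, θ = 158.6°: √(L² − r² sin²θ) = 0.22944 m.
v = −0.071·4.21·0.36488·[1 + 0.071·-0.93106/0.22944] = -0.077637 m/s.
|v| = 0.077637 m/s = 77.637 mm/s.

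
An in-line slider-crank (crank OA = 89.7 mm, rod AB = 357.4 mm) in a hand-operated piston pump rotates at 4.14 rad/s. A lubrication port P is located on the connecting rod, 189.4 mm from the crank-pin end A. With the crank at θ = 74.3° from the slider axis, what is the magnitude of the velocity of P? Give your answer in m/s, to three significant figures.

0.374

ω = 4.14 rad/s.  Crank-pin speed |V_A| = rω = 0.37136 m/s, perpendicular to OA.
Rod angle: sinφ = −(r/L) sinθ ⇒ φ = -13.982°; ω_rod = −rω cosθ/√(L²−r²sin²θ) = -0.28975 rad/s.
V_P = V_A + ω_rod × AP, with AP = 0.1894 m along the rod.
Components: V_Px = −rω sinθ − a·ω_rod·sinφ = -0.37076 m/s;  V_Py = rω cosθ + a·ω_rod·cosφ = +0.047236 m/s.
|V_P| = √(V_Px² + V_Py²) = 0.37376 m/s.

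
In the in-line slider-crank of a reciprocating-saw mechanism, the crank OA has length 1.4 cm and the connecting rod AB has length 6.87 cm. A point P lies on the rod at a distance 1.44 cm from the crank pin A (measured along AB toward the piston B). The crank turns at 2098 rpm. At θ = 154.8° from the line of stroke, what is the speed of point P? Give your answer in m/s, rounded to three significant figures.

2.53

ω = 219.7 rad/s.  Crank-pin speed |V_A| = rω = 3.0758 m/s, perpendicular to OA.
Rod angle: sinφ = −(r/L) sinθ ⇒ φ = -4.978°; ω_rod = −rω cosθ/√(L²−r²sin²θ) = +40.664 rad/s.
V_P = V_A + ω_rod × AP, with AP = 0.0144 m along the rod.
Components: V_Px = −rω sinθ − a·ω_rod·sinφ = -1.2588 m/s;  V_Py = rω cosθ + a·ω_rod·cosφ = -2.1997 m/s.
|V_P| = √(V_Px² + V_Py²) = 2.5345 m/s.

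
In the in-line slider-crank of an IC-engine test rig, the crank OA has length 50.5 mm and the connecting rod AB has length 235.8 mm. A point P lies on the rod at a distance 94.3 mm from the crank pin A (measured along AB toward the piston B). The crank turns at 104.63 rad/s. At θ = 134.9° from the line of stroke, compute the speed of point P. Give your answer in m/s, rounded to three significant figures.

4.17

ω = 104.6 rad/s.  Crank-pin speed |V_A| = rω = 5.2838 m/s, perpendicular to OA.
Rod angle: sinφ = −(r/L) sinθ ⇒ φ = -8.726°; ω_rod = −rω cosθ/√(L²−r²sin²θ) = +16.002 rad/s.
V_P = V_A + ω_rod × AP, with AP = 0.0943 m along the rod.
Components: V_Px = −rω sinθ − a·ω_rod·sinφ = -3.5138 m/s;  V_Py = rω cosθ + a·ω_rod·cosφ = -2.2381 m/s.
|V_P| = √(V_Px² + V_Py²) = 4.1661 m/s.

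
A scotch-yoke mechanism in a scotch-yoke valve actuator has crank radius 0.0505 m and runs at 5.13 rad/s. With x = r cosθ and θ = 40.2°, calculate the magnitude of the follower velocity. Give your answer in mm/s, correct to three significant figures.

167

ω = 5.13 rad/s
x = r cosθ ⇒ ẋ = −rω sinθ.
|v| = rω|sinθ| = 0.0505·5.13·|sin 40.2°| = 0.16722 m/s = 167.22 mm/s.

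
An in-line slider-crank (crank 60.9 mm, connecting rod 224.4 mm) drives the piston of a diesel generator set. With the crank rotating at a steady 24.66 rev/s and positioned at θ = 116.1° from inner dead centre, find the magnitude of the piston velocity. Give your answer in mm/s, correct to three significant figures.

ω = 2π·24.7 = 154.9 rad/s
For an in-line slider-crank, x = r cosθ + √(L² − r² sin²θ), so v = −rω sinθ·[1 + r cosθ/√(L² − r² sin²θ)].
With r = 0.0609 m, L = 0.2244 m, θ = 116.1°: √(L² − r² sin²θ) = 0.21763 m.
v = −0.0609·154.9·0.89803·[1 + 0.0609·-0.43994/0.21763] = -7.4306 m/s.
|v| = 7.4306 m/s = 7430.6 mm/s.

7430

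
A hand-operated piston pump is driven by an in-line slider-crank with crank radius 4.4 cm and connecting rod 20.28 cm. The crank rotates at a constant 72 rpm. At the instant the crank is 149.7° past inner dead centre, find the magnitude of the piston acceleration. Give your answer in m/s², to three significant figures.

1.89

ω = 2π·72/60 = 7.54 rad/s
x(θ) = r cosθ + √(L² − r² sin²θ); with ω constant, a = ω²·d²x/dθ².
d²x/dθ² = −r cosθ − r²(cos2θ)/√u − r⁴ sin²2θ/(4u^{3/2}),  u = L² − r² sin²θ = 0.040635 m².
Substituting r = 0.044 m, L = 0.2028 m, θ = 149.7°: d²x/dθ² = +0.033188 m.
a = ω²·d²x/dθ² = (7.54)²·(+0.033188) = +1.8867 m/s²;  |a| = 1.8867 m/s².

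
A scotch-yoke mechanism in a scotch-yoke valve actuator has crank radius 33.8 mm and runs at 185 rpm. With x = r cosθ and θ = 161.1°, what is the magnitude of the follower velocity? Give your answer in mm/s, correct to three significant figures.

212

ω = 19.37 rad/s (from 185 rpm).
x = r cosθ ⇒ ẋ = −rω sinθ.
|v| = rω|sinθ| = 0.0338·19.37·|sin 161.1°| = 0.21211 m/s = 212.11 mm/s.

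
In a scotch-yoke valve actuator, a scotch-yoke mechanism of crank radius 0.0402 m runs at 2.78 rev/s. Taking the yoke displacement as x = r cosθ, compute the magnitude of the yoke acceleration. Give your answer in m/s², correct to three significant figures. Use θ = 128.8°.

7.69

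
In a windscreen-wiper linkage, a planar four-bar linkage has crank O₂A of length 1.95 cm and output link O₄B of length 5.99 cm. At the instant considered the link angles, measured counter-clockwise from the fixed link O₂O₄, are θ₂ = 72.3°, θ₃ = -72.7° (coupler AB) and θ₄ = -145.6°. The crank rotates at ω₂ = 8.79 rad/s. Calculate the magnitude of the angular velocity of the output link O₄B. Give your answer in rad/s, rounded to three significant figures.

1.72

ω₂ = 8.79 rad/s
Differentiating the loop-closure r₂e^{iθ₂}+r₃e^{iθ₃}=r₁+r₄e^{iθ₄} gives r₂ω₂e^{iθ₂}+r₃ω₃e^{iθ₃}=r₄ω₄e^{iθ₄}.
Eliminating the other unknown: ω₄ = r₂ω₂ sin(θ₂−θ₃) / [r₄ sin(θ₄−θ₃)].
Numerator sine = +0.57358; denominator sine = -0.95579.
Result = 0.0195·8.79·(+0.57358) / (0.0599·(-0.95579)) = -1.7172 rad/s; magnitude 1.7172 rad/s.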